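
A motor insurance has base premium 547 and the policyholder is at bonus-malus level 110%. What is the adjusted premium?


adjusted = base * BM_level / 100
= 547 * 110 / 100
= 547 * 1.1
= 601.7


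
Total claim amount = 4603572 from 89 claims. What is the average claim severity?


severity = total / number
= 4603572 / 89
= 51725.5281


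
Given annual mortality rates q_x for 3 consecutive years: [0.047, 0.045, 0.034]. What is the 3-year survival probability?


p_k = 1 - q_k for each year
Survival = product of (1 - q_k)
= 0.953 * 0.955 * 0.966
= 0.8792


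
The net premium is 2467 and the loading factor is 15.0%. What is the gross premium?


Gross = net * (1 + loading)
= 2467 * (1 + 0.15)
= 2467 * 1.15
= 2837.05


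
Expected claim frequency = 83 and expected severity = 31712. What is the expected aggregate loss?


E[S] = E[N] * E[X]
= 83 * 31712
= 2.6321e+06


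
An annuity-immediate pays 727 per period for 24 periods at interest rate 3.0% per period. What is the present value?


PV = PMT * (1 - (1+i)^(-n)) / i
= 727 * (1 - (1+0.03)^(-24)) / 0.03
= 727 * (1 - 0.491934) / 0.03
= 727 * 16.935542
= 12312.1391


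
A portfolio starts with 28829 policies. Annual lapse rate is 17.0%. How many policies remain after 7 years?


remaining = initial * (1 - lapse)^years
= 28829 * (1 - 0.17)^7
= 28829 * 0.271361
= 7823.0521


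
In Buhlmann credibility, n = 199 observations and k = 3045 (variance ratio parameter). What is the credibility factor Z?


Z = n / (n + k)
= 199 / (199 + 3045)
= 199 / 3244
= 0.0613


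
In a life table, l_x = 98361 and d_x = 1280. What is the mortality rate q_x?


q_x = d_x / l_x
= 1280 / 98361
= 0.013


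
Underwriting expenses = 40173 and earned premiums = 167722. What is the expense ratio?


Expense ratio = expenses / premiums
= 40173 / 167722
= 0.2395


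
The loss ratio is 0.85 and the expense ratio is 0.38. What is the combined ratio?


Combined ratio = loss ratio + expense ratio
= 0.85 + 0.38
= 1.23


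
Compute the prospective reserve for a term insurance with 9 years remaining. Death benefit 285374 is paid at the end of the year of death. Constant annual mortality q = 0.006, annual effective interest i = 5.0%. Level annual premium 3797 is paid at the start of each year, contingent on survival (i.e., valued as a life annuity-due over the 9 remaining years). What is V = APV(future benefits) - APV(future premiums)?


v = 1/(1+i) = 0.952381
APV(future benefits) per unit = sum_{k=0}^{8} k_p_x * q * v^(k+1) = 0.041719
APV(future benefits) = 285374 * 0.041719 = 11905.4815
Life annuity-due factor ä_{x:9} = sum_{k=0}^{8} k_p_x * v^k = 7.300803
APV(future premiums) = 3797 * 7.300803 = 27721.1478
V = 11905.4815 - 27721.1478
= -15815.6663


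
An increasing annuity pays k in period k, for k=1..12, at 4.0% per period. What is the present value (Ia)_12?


(Ia)_n = sum_{k=1}^{n} k * v^k, v = 1/(1+i)
v = 0.961538
Sum computed term by term:
(Ia)_12 = 56.6328


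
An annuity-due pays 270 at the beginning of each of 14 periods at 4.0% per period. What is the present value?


PV_due = PMT * (1-(1+i)^(-n))/i * (1+i)
PV_immediate = 2852.0432
PV_due = 2852.0432 * 1.04
= 2966.1249


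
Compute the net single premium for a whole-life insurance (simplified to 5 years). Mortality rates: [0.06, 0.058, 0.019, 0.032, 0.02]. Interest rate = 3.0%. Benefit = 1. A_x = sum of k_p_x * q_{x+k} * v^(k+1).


v = 0.970874
Year 0: k_p_x=1.0, q=0.06, term=0.058252
Year 1: k_p_x=0.94, q=0.058, term=0.05139
Year 2: k_p_x=0.88548, q=0.019, term=0.015396
Year 3: k_p_x=0.868656, q=0.032, term=0.024697
Year 4: k_p_x=0.840859, q=0.02, term=0.014507
A_x = 0.1642


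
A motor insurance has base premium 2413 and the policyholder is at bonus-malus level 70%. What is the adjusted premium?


adjusted = base * BM_level / 100
= 2413 * 70 / 100
= 2413 * 0.7
= 1689.1


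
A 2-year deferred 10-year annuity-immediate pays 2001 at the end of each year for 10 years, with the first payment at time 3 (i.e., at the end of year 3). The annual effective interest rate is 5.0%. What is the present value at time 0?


PV at time 2 of the 10-year annuity-immediate:
a_n = 2001 * (1-(1+0.05)^(-10))/0.05 = 15451.1916
Discount back 2 years to time 0:
PV = 15451.1916 * (1+0.05)^(-2)
= 15451.1916 * 0.907029
= 14014.6863


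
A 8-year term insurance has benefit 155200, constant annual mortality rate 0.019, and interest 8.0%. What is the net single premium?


NSP = benefit * sum_{k=0}^{n-1} k_p_x * q * v^(k+1)
With constant q=0.019, v=0.925926
Sum = 0.102983
NSP = 155200 * 0.102983
= 15982.9015


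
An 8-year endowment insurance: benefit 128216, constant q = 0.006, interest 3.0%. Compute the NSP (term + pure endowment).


Term component = 5293.1018
Pure endowment = 8_p_x * v^8 * benefit = 0.952996 * 0.789409 * 128216 = 96457.3889
NSP = 101750.4908


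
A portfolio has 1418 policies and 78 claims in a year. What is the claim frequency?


frequency = claims / policies
= 78 / 1418
= 0.055


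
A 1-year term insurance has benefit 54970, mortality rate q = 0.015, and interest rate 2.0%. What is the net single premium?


NSP = benefit * q * v
v = 1/(1+i) = 0.980392
NSP = 54970 * 0.015 * 0.980392
= 808.3824


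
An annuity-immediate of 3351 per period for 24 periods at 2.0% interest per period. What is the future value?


FV = PMT * ((1+i)^n - 1) / i
= 3351 * ((1.02)^24 - 1) / 0.02
= 3351 * (1.608437 - 1) / 0.02
= 101943.6611


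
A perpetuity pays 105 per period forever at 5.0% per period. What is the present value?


PV = PMT / i
= 105 / 0.05
= 2100.0


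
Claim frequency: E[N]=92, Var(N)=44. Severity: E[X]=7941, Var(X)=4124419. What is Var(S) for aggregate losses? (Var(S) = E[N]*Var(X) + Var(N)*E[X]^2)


Var(S) = E[N]*Var(X) + Var(N)*E[X]^2
= 92*4124419 + 44*7941^2
= 379446548 + 2774617164
= 3.1541e+09


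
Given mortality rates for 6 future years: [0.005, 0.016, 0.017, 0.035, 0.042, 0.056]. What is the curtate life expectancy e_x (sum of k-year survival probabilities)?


e_x = sum_{k=1}^{n} k_p_x
k_p_x values:
  1_p_x = 0.995
  2_p_x = 0.97908
  3_p_x = 0.962436
  4_p_x = 0.92875
  5_p_x = 0.889743
  6_p_x = 0.839917
e_x = 5.5949


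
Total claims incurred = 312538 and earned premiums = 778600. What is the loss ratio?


Loss ratio = claims / premiums
= 312538 / 778600
= 0.4014


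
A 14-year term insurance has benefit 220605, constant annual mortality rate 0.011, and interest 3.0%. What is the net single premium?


NSP = benefit * sum_{k=0}^{n-1} k_p_x * q * v^(k+1)
With constant q=0.011, v=0.970874
Sum = 0.116365
NSP = 220605 * 0.116365
= 25670.7895


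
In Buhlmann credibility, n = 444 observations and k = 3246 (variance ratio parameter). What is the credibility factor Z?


Z = n / (n + k)
= 444 / (444 + 3246)
= 444 / 3690
= 0.1203


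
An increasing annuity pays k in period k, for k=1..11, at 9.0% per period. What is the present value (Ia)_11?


(Ia)_n = sum_{k=1}^{n} k * v^k, v = 1/(1+i)
v = 0.917431
Sum computed term by term:
(Ia)_11 = 35.0533


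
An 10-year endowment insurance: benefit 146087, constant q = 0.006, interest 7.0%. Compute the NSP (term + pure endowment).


Term component = 6012.7238
Pure endowment = 10_p_x * v^10 * benefit = 0.941594 * 0.508349 * 146087 = 69925.8312
NSP = 75938.5551


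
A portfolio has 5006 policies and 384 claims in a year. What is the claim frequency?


frequency = claims / policies
= 384 / 5006
= 0.0767


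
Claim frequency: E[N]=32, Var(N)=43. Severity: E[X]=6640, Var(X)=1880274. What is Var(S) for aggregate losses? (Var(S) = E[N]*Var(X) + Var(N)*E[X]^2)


Var(S) = E[N]*Var(X) + Var(N)*E[X]^2
= 32*1880274 + 43*6640^2
= 60168768 + 1895852800
= 1.9560e+09


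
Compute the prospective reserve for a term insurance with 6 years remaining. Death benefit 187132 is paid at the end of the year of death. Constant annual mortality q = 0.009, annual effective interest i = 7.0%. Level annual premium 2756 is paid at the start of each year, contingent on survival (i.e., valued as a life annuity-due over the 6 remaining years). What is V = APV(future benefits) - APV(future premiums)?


v = 1/(1+i) = 0.934579
APV(future benefits) per unit = sum_{k=0}^{5} k_p_x * q * v^(k+1) = 0.04202
APV(future benefits) = 187132 * 0.04202 = 7863.2457
Life annuity-due factor ä_{x:6} = sum_{k=0}^{5} k_p_x * v^k = 4.995685
APV(future premiums) = 2756 * 4.995685 = 13768.1081
V = 7863.2457 - 13768.1081
= -5904.8624


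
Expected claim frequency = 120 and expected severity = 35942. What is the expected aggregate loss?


E[S] = E[N] * E[X]
= 120 * 35942
= 4.3130e+06


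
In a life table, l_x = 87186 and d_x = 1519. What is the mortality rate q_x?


q_x = d_x / l_x
= 1519 / 87186
= 0.0174


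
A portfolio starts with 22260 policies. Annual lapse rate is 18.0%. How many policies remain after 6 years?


remaining = initial * (1 - lapse)^years
= 22260 * (1 - 0.18)^6
= 22260 * 0.304007
= 6767.1885


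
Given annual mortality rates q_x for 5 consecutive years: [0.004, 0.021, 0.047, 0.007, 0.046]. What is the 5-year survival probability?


p_k = 1 - q_k for each year
Survival = product of (1 - q_k)
= 0.996 * 0.979 * 0.953 * 0.993 * 0.954
= 0.8803


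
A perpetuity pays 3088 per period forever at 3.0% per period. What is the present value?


PV = PMT / i
= 3088 / 0.03
= 102933.3333


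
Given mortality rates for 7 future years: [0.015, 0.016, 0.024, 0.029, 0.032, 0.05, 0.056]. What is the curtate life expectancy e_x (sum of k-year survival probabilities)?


e_x = sum_{k=1}^{n} k_p_x
k_p_x values:
  1_p_x = 0.985
  2_p_x = 0.96924
  3_p_x = 0.945978
  4_p_x = 0.918545
  5_p_x = 0.889151
  6_p_x = 0.844694
  7_p_x = 0.797391
e_x = 6.35


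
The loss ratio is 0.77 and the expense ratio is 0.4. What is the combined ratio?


Combined ratio = loss ratio + expense ratio
= 0.77 + 0.4
= 1.17


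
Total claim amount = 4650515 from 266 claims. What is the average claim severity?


severity = total / number
= 4650515 / 266
= 17483.1391


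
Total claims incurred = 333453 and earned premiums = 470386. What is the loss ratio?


Loss ratio = claims / premiums
= 333453 / 470386
= 0.7089


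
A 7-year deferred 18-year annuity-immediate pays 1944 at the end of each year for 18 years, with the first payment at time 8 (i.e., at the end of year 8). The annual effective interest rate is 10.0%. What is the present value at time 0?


PV at time 7 of the 18-year annuity-immediate:
a_n = 1944 * (1-(1+0.1)^(-18))/0.1 = 15943.5451
Discount back 7 years to time 0:
PV = 15943.5451 * (1+0.1)^(-7)
= 15943.5451 * 0.513158
= 8181.5596


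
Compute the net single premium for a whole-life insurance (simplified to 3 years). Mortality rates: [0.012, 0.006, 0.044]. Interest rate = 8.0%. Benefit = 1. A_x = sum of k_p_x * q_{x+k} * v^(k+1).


v = 0.925926
Year 0: k_p_x=1.0, q=0.012, term=0.011111
Year 1: k_p_x=0.988, q=0.006, term=0.005082
Year 2: k_p_x=0.982072, q=0.044, term=0.034302
A_x = 0.0505


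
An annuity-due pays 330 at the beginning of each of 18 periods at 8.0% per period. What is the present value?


PV_due = PMT * (1-(1+i)^(-n))/i * (1+i)
PV_immediate = 3092.7228
PV_due = 3092.7228 * 1.08
= 3340.1406


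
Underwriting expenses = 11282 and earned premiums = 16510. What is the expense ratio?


Expense ratio = expenses / premiums
= 11282 / 16510
= 0.6833


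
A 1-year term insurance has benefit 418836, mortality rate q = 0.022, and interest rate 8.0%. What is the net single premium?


NSP = benefit * q * v
v = 1/(1+i) = 0.925926
NSP = 418836 * 0.022 * 0.925926
= 8531.8444


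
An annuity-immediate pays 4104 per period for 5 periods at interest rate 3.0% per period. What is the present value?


PV = PMT * (1 - (1+i)^(-n)) / i
= 4104 * (1 - (1+0.03)^(-5)) / 0.03
= 4104 * (1 - 0.862609) / 0.03
= 4104 * 4.579707
= 18795.1183


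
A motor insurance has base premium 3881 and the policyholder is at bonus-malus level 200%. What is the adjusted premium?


adjusted = base * BM_level / 100
= 3881 * 200 / 100
= 3881 * 2.0
= 7762.0


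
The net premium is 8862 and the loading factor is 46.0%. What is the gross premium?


Gross = net * (1 + loading)
= 8862 * (1 + 0.46)
= 8862 * 1.46
= 12938.52


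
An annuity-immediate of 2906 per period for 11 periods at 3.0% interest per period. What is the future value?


FV = PMT * ((1+i)^n - 1) / i
= 2906 * ((1.03)^11 - 1) / 0.03
= 2906 * (1.384234 - 1) / 0.03
= 37219.4543


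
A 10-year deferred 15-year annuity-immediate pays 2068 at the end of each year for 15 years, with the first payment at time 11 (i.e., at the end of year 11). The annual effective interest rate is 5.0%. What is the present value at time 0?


PV at time 10 of the 15-year annuity-immediate:
a_n = 2068 * (1-(1+0.05)^(-15))/0.05 = 21465.1328
Discount back 10 years to time 0:
PV = 21465.1328 * (1+0.05)^(-10)
= 21465.1328 * 0.613913
= 13177.7295


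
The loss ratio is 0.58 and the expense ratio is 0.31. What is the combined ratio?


Combined ratio = loss ratio + expense ratio
= 0.58 + 0.31
= 0.89


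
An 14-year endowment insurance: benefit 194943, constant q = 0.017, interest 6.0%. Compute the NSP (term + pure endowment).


Term component = 28065.5309
Pure endowment = 14_p_x * v^14 * benefit = 0.786592 * 0.442301 * 194943 = 67822.6541
NSP = 95888.185


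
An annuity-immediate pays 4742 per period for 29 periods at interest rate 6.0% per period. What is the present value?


PV = PMT * (1 - (1+i)^(-n)) / i
= 4742 * (1 - (1+0.06)^(-29)) / 0.06
= 4742 * (1 - 0.184557) / 0.06
= 4742 * 13.590721
= 64447.1991


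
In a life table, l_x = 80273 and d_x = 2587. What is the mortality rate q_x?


q_x = d_x / l_x
= 2587 / 80273
= 0.0322


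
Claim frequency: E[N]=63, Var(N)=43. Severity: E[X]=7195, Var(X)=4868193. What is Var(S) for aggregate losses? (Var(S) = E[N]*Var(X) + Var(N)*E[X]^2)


Var(S) = E[N]*Var(X) + Var(N)*E[X]^2
= 63*4868193 + 43*7195^2
= 306696159 + 2226025075
= 2.5327e+09


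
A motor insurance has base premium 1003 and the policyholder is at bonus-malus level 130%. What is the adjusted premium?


adjusted = base * BM_level / 100
= 1003 * 130 / 100
= 1003 * 1.3
= 1303.9


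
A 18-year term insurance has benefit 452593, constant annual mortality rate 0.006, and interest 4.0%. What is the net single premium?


NSP = benefit * sum_{k=0}^{n-1} k_p_x * q * v^(k+1)
With constant q=0.006, v=0.961538
Sum = 0.072659
NSP = 452593 * 0.072659
= 32884.8107


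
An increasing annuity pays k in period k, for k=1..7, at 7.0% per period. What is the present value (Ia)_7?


(Ia)_n = sum_{k=1}^{n} k * v^k, v = 1/(1+i)
v = 0.934579
Sum computed term by term:
(Ia)_7 = 20.1042


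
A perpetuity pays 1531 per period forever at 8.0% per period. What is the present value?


PV = PMT / i
= 1531 / 0.08
= 19137.5


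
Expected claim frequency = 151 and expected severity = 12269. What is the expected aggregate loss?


E[S] = E[N] * E[X]
= 151 * 12269
= 1.8526e+06


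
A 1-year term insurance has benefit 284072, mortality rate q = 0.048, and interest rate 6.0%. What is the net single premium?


NSP = benefit * q * v
v = 1/(1+i) = 0.943396
NSP = 284072 * 0.048 * 0.943396
= 12863.6377


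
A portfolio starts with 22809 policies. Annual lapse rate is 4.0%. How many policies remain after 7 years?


remaining = initial * (1 - lapse)^years
= 22809 * (1 - 0.04)^7
= 22809 * 0.751447
= 17139.7655


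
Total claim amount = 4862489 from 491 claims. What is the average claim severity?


severity = total / number
= 4862489 / 491
= 9903.2363


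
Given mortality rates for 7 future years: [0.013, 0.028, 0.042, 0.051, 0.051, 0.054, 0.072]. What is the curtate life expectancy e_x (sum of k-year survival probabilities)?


e_x = sum_{k=1}^{n} k_p_x
k_p_x values:
  1_p_x = 0.987
  2_p_x = 0.959364
  3_p_x = 0.919071
  4_p_x = 0.872198
  5_p_x = 0.827716
  6_p_x = 0.783019
  7_p_x = 0.726642
e_x = 6.075


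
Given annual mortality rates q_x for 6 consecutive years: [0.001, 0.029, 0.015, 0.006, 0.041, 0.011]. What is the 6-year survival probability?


p_k = 1 - q_k for each year
Survival = product of (1 - q_k)
= 0.999 * 0.971 * 0.985 * 0.994 * 0.959 * 0.989
= 0.9008


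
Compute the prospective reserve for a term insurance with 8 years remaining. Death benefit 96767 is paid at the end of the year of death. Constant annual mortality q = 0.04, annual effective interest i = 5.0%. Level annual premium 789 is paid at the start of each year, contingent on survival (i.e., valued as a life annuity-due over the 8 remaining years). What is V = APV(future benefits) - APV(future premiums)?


v = 1/(1+i) = 0.952381
APV(future benefits) per unit = sum_{k=0}^{7} k_p_x * q * v^(k+1) = 0.227438
APV(future benefits) = 96767 * 0.227438 = 22008.4774
Life annuity-due factor ä_{x:8} = sum_{k=0}^{7} k_p_x * v^k = 5.970243
APV(future premiums) = 789 * 5.970243 = 4710.5219
V = 22008.4774 - 4710.5219
= 17297.9554


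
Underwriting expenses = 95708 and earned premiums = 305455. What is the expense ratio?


Expense ratio = expenses / premiums
= 95708 / 305455
= 0.3133


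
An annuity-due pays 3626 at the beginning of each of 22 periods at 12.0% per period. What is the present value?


PV_due = PMT * (1-(1+i)^(-n))/i * (1+i)
PV_immediate = 27719.4855
PV_due = 27719.4855 * 1.12
= 31045.8237


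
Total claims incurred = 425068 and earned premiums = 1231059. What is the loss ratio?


Loss ratio = claims / premiums
= 425068 / 1231059
= 0.3453


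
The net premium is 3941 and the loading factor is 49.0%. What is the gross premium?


Gross = net * (1 + loading)
= 3941 * (1 + 0.49)
= 3941 * 1.49
= 5872.09


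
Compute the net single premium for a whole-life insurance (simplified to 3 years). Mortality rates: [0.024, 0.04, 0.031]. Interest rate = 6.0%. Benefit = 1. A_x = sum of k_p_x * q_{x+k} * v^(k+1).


v = 0.943396
Year 0: k_p_x=1.0, q=0.024, term=0.022642
Year 1: k_p_x=0.976, q=0.04, term=0.034745
Year 2: k_p_x=0.93696, q=0.031, term=0.024387
A_x = 0.0818


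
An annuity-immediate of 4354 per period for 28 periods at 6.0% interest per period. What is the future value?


FV = PMT * ((1+i)^n - 1) / i
= 4354 * ((1.06)^28 - 1) / 0.06
= 4354 * (5.111687 - 1) / 0.06
= 298371.398


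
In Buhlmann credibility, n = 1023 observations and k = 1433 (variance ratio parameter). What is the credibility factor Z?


Z = n / (n + k)
= 1023 / (1023 + 1433)
= 1023 / 2456
= 0.4165


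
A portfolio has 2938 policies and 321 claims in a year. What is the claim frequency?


frequency = claims / policies
= 321 / 2938
= 0.1093


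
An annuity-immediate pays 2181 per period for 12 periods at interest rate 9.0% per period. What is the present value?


PV = PMT * (1 - (1+i)^(-n)) / i
= 2181 * (1 - (1+0.09)^(-12)) / 0.09
= 2181 * (1 - 0.355535) / 0.09
= 2181 * 7.160725
= 15617.5418


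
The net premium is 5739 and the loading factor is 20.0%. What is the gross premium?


Gross = net * (1 + loading)
= 5739 * (1 + 0.2)
= 5739 * 1.2
= 6886.8


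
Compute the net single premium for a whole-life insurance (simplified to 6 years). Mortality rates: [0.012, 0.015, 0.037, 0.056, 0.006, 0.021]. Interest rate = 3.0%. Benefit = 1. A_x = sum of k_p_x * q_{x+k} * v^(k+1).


v = 0.970874
Year 0: k_p_x=1.0, q=0.012, term=0.01165
Year 1: k_p_x=0.988, q=0.015, term=0.013969
Year 2: k_p_x=0.97318, q=0.037, term=0.032952
Year 3: k_p_x=0.937172, q=0.056, term=0.046629
Year 4: k_p_x=0.884691, q=0.006, term=0.004579
Year 5: k_p_x=0.879383, q=0.021, term=0.015466
A_x = 0.1252


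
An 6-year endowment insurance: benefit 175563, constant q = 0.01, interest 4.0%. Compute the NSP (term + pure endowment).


Term component = 8986.5279
Pure endowment = 6_p_x * v^6 * benefit = 0.94148 * 0.790315 * 175563 = 130630.3604
NSP = 139616.8884


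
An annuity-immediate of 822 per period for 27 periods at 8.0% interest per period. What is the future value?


FV = PMT * ((1+i)^n - 1) / i
= 822 * ((1.08)^27 - 1) / 0.08
= 822 * (7.988061 - 1) / 0.08
= 71802.3316


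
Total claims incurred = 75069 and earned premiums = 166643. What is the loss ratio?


Loss ratio = claims / premiums
= 75069 / 166643
= 0.4505


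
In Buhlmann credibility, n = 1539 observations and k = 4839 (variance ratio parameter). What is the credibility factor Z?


Z = n / (n + k)
= 1539 / (1539 + 4839)
= 1539 / 6378
= 0.2413


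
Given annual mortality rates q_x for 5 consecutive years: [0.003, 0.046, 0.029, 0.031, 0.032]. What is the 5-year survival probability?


p_k = 1 - q_k for each year
Survival = product of (1 - q_k)
= 0.997 * 0.954 * 0.971 * 0.969 * 0.968
= 0.8663


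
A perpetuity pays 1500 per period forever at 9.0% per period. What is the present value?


PV = PMT / i
= 1500 / 0.09
= 16666.6667


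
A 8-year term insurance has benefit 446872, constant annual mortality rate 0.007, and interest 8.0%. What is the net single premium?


NSP = benefit * sum_{k=0}^{n-1} k_p_x * q * v^(k+1)
With constant q=0.007, v=0.925926
Sum = 0.039365
NSP = 446872 * 0.039365
= 17591.278


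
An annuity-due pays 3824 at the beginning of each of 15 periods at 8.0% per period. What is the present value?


PV_due = PMT * (1-(1+i)^(-n))/i * (1+i)
PV_immediate = 32731.4465
PV_due = 32731.4465 * 1.08
= 35349.9622


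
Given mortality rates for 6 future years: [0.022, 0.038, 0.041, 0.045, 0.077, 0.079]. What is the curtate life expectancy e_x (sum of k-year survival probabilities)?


e_x = sum_{k=1}^{n} k_p_x
k_p_x values:
  1_p_x = 0.978
  2_p_x = 0.940836
  3_p_x = 0.902262
  4_p_x = 0.86166
  5_p_x = 0.795312
  6_p_x = 0.732482
e_x = 5.2106


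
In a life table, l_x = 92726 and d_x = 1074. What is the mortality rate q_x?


q_x = d_x / l_x
= 1074 / 92726
= 0.0116


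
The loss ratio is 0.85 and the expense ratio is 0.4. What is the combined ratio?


Combined ratio = loss ratio + expense ratio
= 0.85 + 0.4
= 1.25


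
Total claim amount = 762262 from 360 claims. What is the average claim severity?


severity = total / number
= 762262 / 360
= 2117.3944


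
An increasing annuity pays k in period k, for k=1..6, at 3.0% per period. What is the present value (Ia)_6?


(Ia)_n = sum_{k=1}^{n} k * v^k, v = 1/(1+i)
v = 0.970874
Sum computed term by term:
(Ia)_6 = 18.4934


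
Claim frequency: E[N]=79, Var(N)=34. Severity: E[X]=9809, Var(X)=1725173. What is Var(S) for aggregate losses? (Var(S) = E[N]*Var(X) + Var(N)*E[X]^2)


Var(S) = E[N]*Var(X) + Var(N)*E[X]^2
= 79*1725173 + 34*9809^2
= 136288667 + 3271360354
= 3.4076e+09


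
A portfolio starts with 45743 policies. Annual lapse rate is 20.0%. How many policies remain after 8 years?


remaining = initial * (1 - lapse)^years
= 45743 * (1 - 0.2)^8
= 45743 * 0.167772
= 7674.4019


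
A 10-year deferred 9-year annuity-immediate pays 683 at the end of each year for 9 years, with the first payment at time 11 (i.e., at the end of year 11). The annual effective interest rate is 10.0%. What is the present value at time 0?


PV at time 10 of the 9-year annuity-immediate:
a_n = 683 * (1-(1+0.1)^(-9))/0.1 = 3933.4133
Discount back 10 years to time 0:
PV = 3933.4133 * (1+0.1)^(-10)
= 3933.4133 * 0.385543
= 1516.5011


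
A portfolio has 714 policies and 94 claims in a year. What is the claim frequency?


frequency = claims / policies
= 94 / 714
= 0.1317


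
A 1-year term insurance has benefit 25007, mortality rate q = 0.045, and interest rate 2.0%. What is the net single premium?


NSP = benefit * q * v
v = 1/(1+i) = 0.980392
NSP = 25007 * 0.045 * 0.980392
= 1103.25


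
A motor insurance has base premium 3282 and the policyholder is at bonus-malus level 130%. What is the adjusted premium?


adjusted = base * BM_level / 100
= 3282 * 130 / 100
= 3282 * 1.3
= 4266.6


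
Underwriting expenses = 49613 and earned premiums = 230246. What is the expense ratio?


Expense ratio = expenses / premiums
= 49613 / 230246
= 0.2155


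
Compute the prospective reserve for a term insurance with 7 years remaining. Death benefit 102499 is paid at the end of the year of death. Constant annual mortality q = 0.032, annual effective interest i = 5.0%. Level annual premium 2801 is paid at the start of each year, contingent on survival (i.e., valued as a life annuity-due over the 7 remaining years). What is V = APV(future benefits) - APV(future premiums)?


v = 1/(1+i) = 0.952381
APV(future benefits) per unit = sum_{k=0}^{6} k_p_x * q * v^(k+1) = 0.169373
APV(future benefits) = 102499 * 0.169373 = 17360.5617
Life annuity-due factor ä_{x:7} = sum_{k=0}^{6} k_p_x * v^k = 5.557551
APV(future premiums) = 2801 * 5.557551 = 15566.7006
V = 17360.5617 - 15566.7006
= 1793.861


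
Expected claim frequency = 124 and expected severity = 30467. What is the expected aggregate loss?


E[S] = E[N] * E[X]
= 124 * 30467
= 3.7779e+06


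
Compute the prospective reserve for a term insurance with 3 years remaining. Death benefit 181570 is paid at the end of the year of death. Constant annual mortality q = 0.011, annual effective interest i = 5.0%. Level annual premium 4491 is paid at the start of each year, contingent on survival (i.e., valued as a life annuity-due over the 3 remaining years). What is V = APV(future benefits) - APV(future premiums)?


v = 1/(1+i) = 0.952381
APV(future benefits) per unit = sum_{k=0}^{2} k_p_x * q * v^(k+1) = 0.029638
APV(future benefits) = 181570 * 0.029638 = 5381.386
Life annuity-due factor ä_{x:3} = sum_{k=0}^{2} k_p_x * v^k = 2.829089
APV(future premiums) = 4491 * 2.829089 = 12705.4402
V = 5381.386 - 12705.4402
= -7324.0543


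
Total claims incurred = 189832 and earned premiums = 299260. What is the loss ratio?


Loss ratio = claims / premiums
= 189832 / 299260
= 0.6343


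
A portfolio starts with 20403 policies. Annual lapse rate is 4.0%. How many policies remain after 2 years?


remaining = initial * (1 - lapse)^years
= 20403 * (1 - 0.04)^2
= 20403 * 0.9216
= 18803.4048


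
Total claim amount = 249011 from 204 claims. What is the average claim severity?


severity = total / number
= 249011 / 204
= 1220.6422


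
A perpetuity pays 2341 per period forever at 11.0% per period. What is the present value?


PV = PMT / i
= 2341 / 0.11
= 21281.8182


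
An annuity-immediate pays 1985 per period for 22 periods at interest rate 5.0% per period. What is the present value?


PV = PMT * (1 - (1+i)^(-n)) / i
= 1985 * (1 - (1+0.05)^(-22)) / 0.05
= 1985 * (1 - 0.34185) / 0.05
= 1985 * 13.163003
= 26128.5601


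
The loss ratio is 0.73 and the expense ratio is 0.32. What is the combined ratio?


Combined ratio = loss ratio + expense ratio
= 0.73 + 0.32
= 1.05


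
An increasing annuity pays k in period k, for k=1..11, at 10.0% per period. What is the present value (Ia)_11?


(Ia)_n = sum_{k=1}^{n} k * v^k, v = 1/(1+i)
v = 0.909091
Sum computed term by term:
(Ia)_11 = 32.8913


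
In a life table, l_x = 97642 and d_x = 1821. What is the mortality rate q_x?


q_x = d_x / l_x
= 1821 / 97642
= 0.0186


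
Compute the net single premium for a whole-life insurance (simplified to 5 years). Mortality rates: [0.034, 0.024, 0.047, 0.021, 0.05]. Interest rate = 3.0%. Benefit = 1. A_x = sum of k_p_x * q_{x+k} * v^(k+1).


v = 0.970874
Year 0: k_p_x=1.0, q=0.034, term=0.03301
Year 1: k_p_x=0.966, q=0.024, term=0.021853
Year 2: k_p_x=0.942816, q=0.047, term=0.040552
Year 3: k_p_x=0.898504, q=0.021, term=0.016764
Year 4: k_p_x=0.879635, q=0.05, term=0.037939
A_x = 0.1501


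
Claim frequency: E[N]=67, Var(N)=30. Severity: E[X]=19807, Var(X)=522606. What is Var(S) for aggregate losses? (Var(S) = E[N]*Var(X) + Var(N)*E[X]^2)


Var(S) = E[N]*Var(X) + Var(N)*E[X]^2
= 67*522606 + 30*19807^2
= 35014602 + 11769517470
= 1.1805e+10


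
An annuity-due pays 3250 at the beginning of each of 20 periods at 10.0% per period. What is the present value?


PV_due = PMT * (1-(1+i)^(-n))/i * (1+i)
PV_immediate = 27669.0821
PV_due = 27669.0821 * 1.1
= 30435.9903


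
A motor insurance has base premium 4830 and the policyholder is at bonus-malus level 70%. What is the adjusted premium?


adjusted = base * BM_level / 100
= 4830 * 70 / 100
= 4830 * 0.7
= 3381.0


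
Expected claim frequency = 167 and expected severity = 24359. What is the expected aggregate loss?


E[S] = E[N] * E[X]
= 167 * 24359
= 4.0680e+06


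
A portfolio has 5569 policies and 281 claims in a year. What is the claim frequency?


frequency = claims / policies
= 281 / 5569
= 0.0505


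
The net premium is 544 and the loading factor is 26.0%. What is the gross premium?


Gross = net * (1 + loading)
= 544 * (1 + 0.26)
= 544 * 1.26
= 685.44


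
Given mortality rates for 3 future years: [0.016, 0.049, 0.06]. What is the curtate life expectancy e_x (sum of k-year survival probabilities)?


e_x = sum_{k=1}^{n} k_p_x
k_p_x values:
  1_p_x = 0.984
  2_p_x = 0.935784
  3_p_x = 0.879637
e_x = 2.7994


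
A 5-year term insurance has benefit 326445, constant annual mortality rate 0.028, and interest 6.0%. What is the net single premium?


NSP = benefit * sum_{k=0}^{n-1} k_p_x * q * v^(k+1)
With constant q=0.028, v=0.943396
Sum = 0.111892
NSP = 326445 * 0.111892
= 36526.6515


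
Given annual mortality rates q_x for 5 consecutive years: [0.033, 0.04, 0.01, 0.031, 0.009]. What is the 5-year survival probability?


p_k = 1 - q_k for each year
Survival = product of (1 - q_k)
= 0.967 * 0.96 * 0.99 * 0.969 * 0.991
= 0.8825


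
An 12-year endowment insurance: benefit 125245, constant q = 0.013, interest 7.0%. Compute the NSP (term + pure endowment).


Term component = 12172.3475
Pure endowment = 12_p_x * v^12 * benefit = 0.854685 * 0.444012 * 125245 = 47529.243
NSP = 59701.5904


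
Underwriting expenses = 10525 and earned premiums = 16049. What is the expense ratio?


Expense ratio = expenses / premiums
= 10525 / 16049
= 0.6558


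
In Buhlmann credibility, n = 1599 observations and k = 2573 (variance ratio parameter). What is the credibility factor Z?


Z = n / (n + k)
= 1599 / (1599 + 2573)
= 1599 / 4172
= 0.3833


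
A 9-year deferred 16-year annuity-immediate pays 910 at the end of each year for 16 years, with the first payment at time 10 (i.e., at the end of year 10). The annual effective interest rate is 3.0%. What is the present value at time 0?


PV at time 9 of the 16-year annuity-immediate:
a_n = 910 * (1-(1+0.03)^(-16))/0.03 = 11430.6028
Discount back 9 years to time 0:
PV = 11430.6028 * (1+0.03)^(-9)
= 11430.6028 * 0.766417
= 8760.6053


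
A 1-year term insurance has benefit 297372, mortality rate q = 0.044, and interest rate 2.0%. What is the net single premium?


NSP = benefit * q * v
v = 1/(1+i) = 0.980392
NSP = 297372 * 0.044 * 0.980392
= 12827.8118


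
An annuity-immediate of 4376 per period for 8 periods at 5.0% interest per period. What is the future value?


FV = PMT * ((1+i)^n - 1) / i
= 4376 * ((1.05)^8 - 1) / 0.05
= 4376 * (1.477455 - 1) / 0.05
= 41786.9004


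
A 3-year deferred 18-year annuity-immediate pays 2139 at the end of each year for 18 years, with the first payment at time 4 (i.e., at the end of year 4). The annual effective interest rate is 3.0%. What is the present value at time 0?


PV at time 3 of the 18-year annuity-immediate:
a_n = 2139 * (1-(1+0.03)^(-18))/0.03 = 29418.7645
Discount back 3 years to time 0:
PV = 29418.7645 * (1+0.03)^(-3)
= 29418.7645 * 0.915142
= 26922.3369


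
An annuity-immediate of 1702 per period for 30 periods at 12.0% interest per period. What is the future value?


FV = PMT * ((1+i)^n - 1) / i
= 1702 * ((1.12)^30 - 1) / 0.12
= 1702 * (29.959922 - 1) / 0.12
= 410748.2287


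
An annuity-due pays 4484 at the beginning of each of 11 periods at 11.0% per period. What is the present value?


PV_due = PMT * (1-(1+i)^(-n))/i * (1+i)
PV_immediate = 27830.0147
PV_due = 27830.0147 * 1.11
= 30891.3163


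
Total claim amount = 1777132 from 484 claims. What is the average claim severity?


severity = total / number
= 1777132 / 484
= 3671.7603


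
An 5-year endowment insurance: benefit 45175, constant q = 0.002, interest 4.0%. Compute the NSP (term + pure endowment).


Term component = 400.6793
Pure endowment = 5_p_x * v^5 * benefit = 0.99004 * 0.821927 * 45175 = 36760.7337
NSP = 37161.4131


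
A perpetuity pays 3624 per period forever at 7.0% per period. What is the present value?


PV = PMT / i
= 3624 / 0.07
= 51771.4286


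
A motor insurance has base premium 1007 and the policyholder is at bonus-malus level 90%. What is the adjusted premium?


adjusted = base * BM_level / 100
= 1007 * 90 / 100
= 1007 * 0.9
= 906.3


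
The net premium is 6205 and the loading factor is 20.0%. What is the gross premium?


Gross = net * (1 + loading)
= 6205 * (1 + 0.2)
= 6205 * 1.2
= 7446.0


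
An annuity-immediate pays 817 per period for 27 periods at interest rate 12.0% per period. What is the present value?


PV = PMT * (1 - (1+i)^(-n)) / i
= 817 * (1 - (1+0.12)^(-27)) / 0.12
= 817 * (1 - 0.046894) / 0.12
= 817 * 7.942554
= 6489.0662


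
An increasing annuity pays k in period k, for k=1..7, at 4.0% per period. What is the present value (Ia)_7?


(Ia)_n = sum_{k=1}^{n} k * v^k, v = 1/(1+i)
v = 0.961538
Sum computed term by term:
(Ia)_7 = 23.0678


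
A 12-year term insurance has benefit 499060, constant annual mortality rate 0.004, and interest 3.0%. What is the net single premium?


NSP = benefit * sum_{k=0}^{n-1} k_p_x * q * v^(k+1)
With constant q=0.004, v=0.970874
Sum = 0.039007
NSP = 499060 * 0.039007
= 19466.5976


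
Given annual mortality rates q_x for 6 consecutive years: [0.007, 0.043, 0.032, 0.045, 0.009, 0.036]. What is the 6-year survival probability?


p_k = 1 - q_k for each year
Survival = product of (1 - q_k)
= 0.993 * 0.957 * 0.968 * 0.955 * 0.991 * 0.964
= 0.8392


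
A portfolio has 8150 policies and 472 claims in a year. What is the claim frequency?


frequency = claims / policies
= 472 / 8150
= 0.0579


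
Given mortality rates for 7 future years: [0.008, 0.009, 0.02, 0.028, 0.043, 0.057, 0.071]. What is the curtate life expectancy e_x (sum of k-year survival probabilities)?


e_x = sum_{k=1}^{n} k_p_x
k_p_x values:
  1_p_x = 0.992
  2_p_x = 0.983072
  3_p_x = 0.963411
  4_p_x = 0.936435
  5_p_x = 0.896168
  6_p_x = 0.845087
  7_p_x = 0.785086
e_x = 6.4013


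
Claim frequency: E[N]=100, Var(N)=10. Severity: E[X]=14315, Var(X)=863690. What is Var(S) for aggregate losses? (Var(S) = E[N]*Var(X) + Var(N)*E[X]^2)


Var(S) = E[N]*Var(X) + Var(N)*E[X]^2
= 100*863690 + 10*14315^2
= 86369000 + 2049192250
= 2.1356e+09


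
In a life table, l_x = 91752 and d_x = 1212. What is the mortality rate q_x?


q_x = d_x / l_x
= 1212 / 91752
= 0.0132


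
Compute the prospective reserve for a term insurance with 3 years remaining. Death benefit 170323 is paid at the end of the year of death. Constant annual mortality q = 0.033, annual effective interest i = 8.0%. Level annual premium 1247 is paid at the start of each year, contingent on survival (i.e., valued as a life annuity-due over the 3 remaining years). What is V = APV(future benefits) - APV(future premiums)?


v = 1/(1+i) = 0.925926
APV(future benefits) per unit = sum_{k=0}^{2} k_p_x * q * v^(k+1) = 0.08241
APV(future benefits) = 170323 * 0.08241 = 14036.3389
Life annuity-due factor ä_{x:3} = sum_{k=0}^{2} k_p_x * v^k = 2.697058
APV(future premiums) = 1247 * 2.697058 = 3363.2319
V = 14036.3389 - 3363.2319
= 10673.1069


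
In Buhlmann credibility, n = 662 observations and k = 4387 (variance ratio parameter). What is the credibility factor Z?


Z = n / (n + k)
= 662 / (662 + 4387)
= 662 / 5049
= 0.1311


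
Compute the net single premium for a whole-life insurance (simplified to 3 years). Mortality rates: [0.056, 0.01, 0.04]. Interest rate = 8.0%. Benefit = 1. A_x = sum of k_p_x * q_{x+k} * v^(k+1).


v = 0.925926
Year 0: k_p_x=1.0, q=0.056, term=0.051852
Year 1: k_p_x=0.944, q=0.01, term=0.008093
Year 2: k_p_x=0.93456, q=0.04, term=0.029675
A_x = 0.0896


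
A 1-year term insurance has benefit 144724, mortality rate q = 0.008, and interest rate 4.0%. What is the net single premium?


NSP = benefit * q * v
v = 1/(1+i) = 0.961538
NSP = 144724 * 0.008 * 0.961538
= 1113.2615


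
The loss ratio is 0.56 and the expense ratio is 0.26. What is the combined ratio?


Combined ratio = loss ratio + expense ratio
= 0.56 + 0.26
= 0.82


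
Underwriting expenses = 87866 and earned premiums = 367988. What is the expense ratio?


Expense ratio = expenses / premiums
= 87866 / 367988
= 0.2388


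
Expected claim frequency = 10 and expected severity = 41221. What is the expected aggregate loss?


E[S] = E[N] * E[X]
= 10 * 41221
= 412210


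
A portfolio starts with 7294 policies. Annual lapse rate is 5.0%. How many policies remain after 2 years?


remaining = initial * (1 - lapse)^years
= 7294 * (1 - 0.05)^2
= 7294 * 0.9025
= 6582.835


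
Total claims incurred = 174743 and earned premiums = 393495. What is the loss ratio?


Loss ratio = claims / premiums
= 174743 / 393495
= 0.4441


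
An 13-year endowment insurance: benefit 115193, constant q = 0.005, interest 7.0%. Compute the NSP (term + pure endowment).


Term component = 4693.8361
Pure endowment = 13_p_x * v^13 * benefit = 0.936915 * 0.414964 * 115193 = 44785.4589
NSP = 49479.295


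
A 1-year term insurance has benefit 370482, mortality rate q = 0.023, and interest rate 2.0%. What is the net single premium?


NSP = benefit * q * v
v = 1/(1+i) = 0.980392
NSP = 370482 * 0.023 * 0.980392
= 8354.0059


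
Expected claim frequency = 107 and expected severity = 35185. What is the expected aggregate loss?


E[S] = E[N] * E[X]
= 107 * 35185
= 3.7648e+06


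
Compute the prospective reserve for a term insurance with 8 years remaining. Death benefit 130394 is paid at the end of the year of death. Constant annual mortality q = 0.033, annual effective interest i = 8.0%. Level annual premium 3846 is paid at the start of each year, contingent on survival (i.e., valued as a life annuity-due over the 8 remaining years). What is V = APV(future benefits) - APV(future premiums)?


v = 1/(1+i) = 0.925926
APV(future benefits) per unit = sum_{k=0}^{7} k_p_x * q * v^(k+1) = 0.171405
APV(future benefits) = 130394 * 0.171405 = 22350.1661
Life annuity-due factor ä_{x:8} = sum_{k=0}^{7} k_p_x * v^k = 5.609614
APV(future premiums) = 3846 * 5.609614 = 21574.5746
V = 22350.1661 - 21574.5746
= 775.5914


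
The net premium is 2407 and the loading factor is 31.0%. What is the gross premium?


Gross = net * (1 + loading)
= 2407 * (1 + 0.31)
= 2407 * 1.31
= 3153.17


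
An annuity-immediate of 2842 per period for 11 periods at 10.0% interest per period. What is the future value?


FV = PMT * ((1+i)^n - 1) / i
= 2842 * ((1.1)^11 - 1) / 0.1
= 2842 * (2.853117 - 1) / 0.1
= 52665.5768


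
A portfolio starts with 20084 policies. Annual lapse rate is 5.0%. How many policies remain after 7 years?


remaining = initial * (1 - lapse)^years
= 20084 * (1 - 0.05)^7
= 20084 * 0.698337
= 14025.4063


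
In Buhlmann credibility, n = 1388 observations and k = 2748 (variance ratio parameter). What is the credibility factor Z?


Z = n / (n + k)
= 1388 / (1388 + 2748)
= 1388 / 4136
= 0.3356


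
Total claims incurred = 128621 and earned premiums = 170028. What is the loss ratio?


Loss ratio = claims / premiums
= 128621 / 170028
= 0.7565


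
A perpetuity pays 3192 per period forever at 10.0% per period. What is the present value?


PV = PMT / i
= 3192 / 0.1
= 31920.0


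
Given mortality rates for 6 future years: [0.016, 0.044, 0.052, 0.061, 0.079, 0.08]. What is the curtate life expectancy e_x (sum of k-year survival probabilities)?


e_x = sum_{k=1}^{n} k_p_x
k_p_x values:
  1_p_x = 0.984
  2_p_x = 0.940704
  3_p_x = 0.891787
  4_p_x = 0.837388
  5_p_x = 0.771235
  6_p_x = 0.709536
e_x = 5.1347
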